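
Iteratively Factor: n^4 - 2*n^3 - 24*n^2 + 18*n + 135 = (n + 3)*(n^3 - 5*n^2 - 9*n + 45) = (n - 3)*(n + 3)*(n^2 - 2*n - 15) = (n - 5)*(n - 3)*(n + 3)*(n + 3)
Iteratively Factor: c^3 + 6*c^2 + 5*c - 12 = (c - 1)*(c^2 + 7*c + 12) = (c - 1)*(c + 3)*(c + 4)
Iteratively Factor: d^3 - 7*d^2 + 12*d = (d - 4)*(d^2 - 3*d) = d*(d - 4)*(d - 3)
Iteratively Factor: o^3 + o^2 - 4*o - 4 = (o - 2)*(o^2 + 3*o + 2) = (o - 2)*(o + 1)*(o + 2)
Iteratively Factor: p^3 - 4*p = (p)*(p^2 - 4) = p*(p + 2)*(p - 2)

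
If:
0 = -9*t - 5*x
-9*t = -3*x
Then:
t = 0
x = 0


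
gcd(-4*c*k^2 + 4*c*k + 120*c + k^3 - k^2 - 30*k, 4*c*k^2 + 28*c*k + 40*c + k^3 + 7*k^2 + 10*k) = k + 5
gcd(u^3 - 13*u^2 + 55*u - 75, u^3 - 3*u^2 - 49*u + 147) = u - 3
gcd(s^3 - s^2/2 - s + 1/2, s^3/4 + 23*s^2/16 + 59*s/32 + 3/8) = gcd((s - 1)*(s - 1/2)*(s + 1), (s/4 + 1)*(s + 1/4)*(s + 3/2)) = 1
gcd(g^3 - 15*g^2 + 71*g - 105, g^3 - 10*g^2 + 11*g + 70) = g^2 - 12*g + 35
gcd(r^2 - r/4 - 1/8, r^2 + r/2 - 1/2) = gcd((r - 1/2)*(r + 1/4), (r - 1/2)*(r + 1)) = r - 1/2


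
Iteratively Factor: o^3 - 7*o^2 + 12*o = (o)*(o^2 - 7*o + 12) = o*(o - 4)*(o - 3)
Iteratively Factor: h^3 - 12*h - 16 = (h - 4)*(h^2 + 4*h + 4) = (h - 4)*(h + 2)*(h + 2)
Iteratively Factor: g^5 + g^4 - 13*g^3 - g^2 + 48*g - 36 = (g + 3)*(g^4 - 2*g^3 - 7*g^2 + 20*g - 12) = (g - 1)*(g + 3)*(g^3 - g^2 - 8*g + 12) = (g - 2)*(g - 1)*(g + 3)*(g^2 + g - 6) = (g - 2)^2*(g - 1)*(g + 3)*(g + 3)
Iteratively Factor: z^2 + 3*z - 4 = (z - 1)*(z + 4)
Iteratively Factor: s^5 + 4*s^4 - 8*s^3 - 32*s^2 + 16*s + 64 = (s - 2)*(s^4 + 6*s^3 + 4*s^2 - 24*s - 32) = (s - 2)*(s + 2)*(s^3 + 4*s^2 - 4*s - 16) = (s - 2)*(s + 2)^2*(s^2 + 2*s - 8) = (s - 2)^2*(s + 2)^2*(s + 4)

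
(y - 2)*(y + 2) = y^2 - 4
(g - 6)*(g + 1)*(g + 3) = g^3 - 2*g^2 - 21*g - 18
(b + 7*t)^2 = b^2 + 14*b*t + 49*t^2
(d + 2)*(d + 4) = d^2 + 6*d + 8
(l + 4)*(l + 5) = l^2 + 9*l + 20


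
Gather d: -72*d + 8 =8 - 72*d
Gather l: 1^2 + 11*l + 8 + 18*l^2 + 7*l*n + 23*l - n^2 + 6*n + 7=18*l^2 + l*(7*n + 34) - n^2 + 6*n + 16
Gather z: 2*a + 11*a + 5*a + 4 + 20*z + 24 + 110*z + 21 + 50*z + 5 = 18*a + 180*z + 54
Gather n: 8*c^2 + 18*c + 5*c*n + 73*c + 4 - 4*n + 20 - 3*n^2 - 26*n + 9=8*c^2 + 91*c - 3*n^2 + n*(5*c - 30) + 33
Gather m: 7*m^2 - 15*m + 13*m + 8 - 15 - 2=7*m^2 - 2*m - 9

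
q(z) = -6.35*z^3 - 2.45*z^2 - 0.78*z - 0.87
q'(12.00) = -2802.78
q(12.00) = -11335.83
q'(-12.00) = -2685.18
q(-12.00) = 10628.49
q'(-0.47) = -2.69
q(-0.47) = -0.39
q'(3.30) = -224.40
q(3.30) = -258.32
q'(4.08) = -337.89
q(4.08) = -476.11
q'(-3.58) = -227.39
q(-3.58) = 261.88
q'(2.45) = -127.13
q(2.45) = -110.87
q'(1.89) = -78.09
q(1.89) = -53.97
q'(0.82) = -17.61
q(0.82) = -6.66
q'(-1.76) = -51.17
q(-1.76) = 27.53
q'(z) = -19.05*z^2 - 4.9*z - 0.78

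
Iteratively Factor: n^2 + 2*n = (n)*(n + 2)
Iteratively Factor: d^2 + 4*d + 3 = (d + 3)*(d + 1)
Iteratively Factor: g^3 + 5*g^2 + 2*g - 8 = (g - 1)*(g^2 + 6*g + 8) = (g - 1)*(g + 2)*(g + 4)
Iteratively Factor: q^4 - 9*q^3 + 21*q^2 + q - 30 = (q - 3)*(q^3 - 6*q^2 + 3*q + 10) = (q - 5)*(q - 3)*(q^2 - q - 2) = (q - 5)*(q - 3)*(q + 1)*(q - 2)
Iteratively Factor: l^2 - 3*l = (l - 3)*(l)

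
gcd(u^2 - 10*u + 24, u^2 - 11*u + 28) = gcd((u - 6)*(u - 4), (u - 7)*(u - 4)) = u - 4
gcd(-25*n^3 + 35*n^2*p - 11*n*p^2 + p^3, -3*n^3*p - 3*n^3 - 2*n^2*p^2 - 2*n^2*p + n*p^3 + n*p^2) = 1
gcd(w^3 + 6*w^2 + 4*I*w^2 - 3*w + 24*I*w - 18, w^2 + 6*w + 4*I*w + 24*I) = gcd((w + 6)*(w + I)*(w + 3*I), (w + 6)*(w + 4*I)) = w + 6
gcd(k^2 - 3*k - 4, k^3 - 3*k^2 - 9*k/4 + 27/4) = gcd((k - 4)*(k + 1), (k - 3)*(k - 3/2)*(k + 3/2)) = 1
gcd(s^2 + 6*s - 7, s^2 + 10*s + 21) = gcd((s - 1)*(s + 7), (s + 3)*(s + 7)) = s + 7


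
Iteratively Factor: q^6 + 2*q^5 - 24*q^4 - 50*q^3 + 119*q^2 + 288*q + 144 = (q - 4)*(q^5 + 6*q^4 - 50*q^2 - 81*q - 36) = (q - 4)*(q + 3)*(q^4 + 3*q^3 - 9*q^2 - 23*q - 12) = (q - 4)*(q + 1)*(q + 3)*(q^3 + 2*q^2 - 11*q - 12) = (q - 4)*(q - 3)*(q + 1)*(q + 3)*(q^2 + 5*q + 4) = (q - 4)*(q - 3)*(q + 1)*(q + 3)*(q + 4)*(q + 1)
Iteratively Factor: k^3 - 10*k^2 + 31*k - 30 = (k - 5)*(k^2 - 5*k + 6) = (k - 5)*(k - 2)*(k - 3)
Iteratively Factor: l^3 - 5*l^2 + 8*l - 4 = (l - 1)*(l^2 - 4*l + 4) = (l - 2)*(l - 1)*(l - 2)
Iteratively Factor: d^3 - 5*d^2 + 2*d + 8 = (d + 1)*(d^2 - 6*d + 8) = (d - 2)*(d + 1)*(d - 4)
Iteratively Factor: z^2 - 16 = (z - 4)*(z + 4)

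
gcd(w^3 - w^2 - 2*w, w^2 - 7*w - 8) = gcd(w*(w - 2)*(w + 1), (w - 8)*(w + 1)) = w + 1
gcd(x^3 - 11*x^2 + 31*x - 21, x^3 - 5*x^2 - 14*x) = x - 7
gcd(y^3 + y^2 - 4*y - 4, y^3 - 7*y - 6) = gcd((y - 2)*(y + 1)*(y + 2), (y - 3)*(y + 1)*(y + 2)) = y^2 + 3*y + 2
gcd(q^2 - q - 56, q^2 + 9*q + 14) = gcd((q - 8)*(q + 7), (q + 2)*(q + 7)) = q + 7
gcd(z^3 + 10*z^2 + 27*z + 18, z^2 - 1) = z + 1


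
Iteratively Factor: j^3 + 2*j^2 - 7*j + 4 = (j - 1)*(j^2 + 3*j - 4) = (j - 1)*(j + 4)*(j - 1)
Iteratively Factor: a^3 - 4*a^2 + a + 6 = (a - 3)*(a^2 - a - 2) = (a - 3)*(a - 2)*(a + 1)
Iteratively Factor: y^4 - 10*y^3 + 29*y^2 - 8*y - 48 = (y - 4)*(y^3 - 6*y^2 + 5*y + 12) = (y - 4)*(y - 3)*(y^2 - 3*y - 4) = (y - 4)^2*(y - 3)*(y + 1)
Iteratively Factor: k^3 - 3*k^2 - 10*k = (k + 2)*(k^2 - 5*k) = k*(k + 2)*(k - 5)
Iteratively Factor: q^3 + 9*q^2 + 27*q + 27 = (q + 3)*(q^2 + 6*q + 9) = (q + 3)^2*(q + 3)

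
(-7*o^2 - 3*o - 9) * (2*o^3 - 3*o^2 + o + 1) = -14*o^5 + 15*o^4 - 16*o^3 + 17*o^2 - 12*o - 9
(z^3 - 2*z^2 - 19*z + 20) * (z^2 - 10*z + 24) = z^5 - 12*z^4 + 25*z^3 + 162*z^2 - 656*z + 480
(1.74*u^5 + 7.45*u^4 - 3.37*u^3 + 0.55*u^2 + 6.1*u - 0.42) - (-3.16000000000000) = 1.74*u^5 + 7.45*u^4 - 3.37*u^3 + 0.55*u^2 + 6.1*u + 2.74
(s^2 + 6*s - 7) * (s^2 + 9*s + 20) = s^4 + 15*s^3 + 67*s^2 + 57*s - 140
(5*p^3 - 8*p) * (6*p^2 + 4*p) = 30*p^5 + 20*p^4 - 48*p^3 - 32*p^2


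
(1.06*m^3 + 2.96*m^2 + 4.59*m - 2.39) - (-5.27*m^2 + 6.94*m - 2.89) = 1.06*m^3 + 8.23*m^2 - 2.35*m + 0.5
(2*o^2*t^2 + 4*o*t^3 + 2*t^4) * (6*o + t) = 12*o^3*t^2 + 26*o^2*t^3 + 16*o*t^4 + 2*t^5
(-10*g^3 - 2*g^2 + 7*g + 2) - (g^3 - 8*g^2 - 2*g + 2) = -11*g^3 + 6*g^2 + 9*g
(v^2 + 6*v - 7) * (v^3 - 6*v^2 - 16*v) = v^5 - 59*v^3 - 54*v^2 + 112*v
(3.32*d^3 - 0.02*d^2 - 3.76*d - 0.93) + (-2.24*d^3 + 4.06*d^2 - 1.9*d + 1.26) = 1.08*d^3 + 4.04*d^2 - 5.66*d + 0.33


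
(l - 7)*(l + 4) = l^2 - 3*l - 28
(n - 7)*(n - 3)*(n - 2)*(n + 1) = n^4 - 11*n^3 + 29*n^2 - n - 42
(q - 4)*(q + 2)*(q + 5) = q^3 + 3*q^2 - 18*q - 40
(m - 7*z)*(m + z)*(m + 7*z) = m^3 + m^2*z - 49*m*z^2 - 49*z^3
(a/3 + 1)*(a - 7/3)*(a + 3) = a^3/3 + 11*a^2/9 - 5*a/3 - 7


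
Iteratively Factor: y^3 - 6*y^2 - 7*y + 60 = (y - 5)*(y^2 - y - 12) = (y - 5)*(y - 4)*(y + 3)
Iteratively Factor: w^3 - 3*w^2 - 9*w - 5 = (w - 5)*(w^2 + 2*w + 1) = (w - 5)*(w + 1)*(w + 1)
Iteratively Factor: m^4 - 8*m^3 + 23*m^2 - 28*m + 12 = (m - 2)*(m^3 - 6*m^2 + 11*m - 6) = (m - 3)*(m - 2)*(m^2 - 3*m + 2) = (m - 3)*(m - 2)^2*(m - 1)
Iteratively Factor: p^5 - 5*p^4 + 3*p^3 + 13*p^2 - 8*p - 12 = (p + 1)*(p^4 - 6*p^3 + 9*p^2 + 4*p - 12) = (p + 1)^2*(p^3 - 7*p^2 + 16*p - 12) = (p - 2)*(p + 1)^2*(p^2 - 5*p + 6) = (p - 2)^2*(p + 1)^2*(p - 3)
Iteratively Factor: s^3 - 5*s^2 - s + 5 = (s - 1)*(s^2 - 4*s - 5) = (s - 5)*(s - 1)*(s + 1)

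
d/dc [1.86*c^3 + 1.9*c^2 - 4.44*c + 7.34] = 5.58*c^2 + 3.8*c - 4.44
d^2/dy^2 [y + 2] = 0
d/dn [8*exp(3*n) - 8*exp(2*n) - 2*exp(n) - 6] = (24*exp(2*n) - 16*exp(n) - 2)*exp(n)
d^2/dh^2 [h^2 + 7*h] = 2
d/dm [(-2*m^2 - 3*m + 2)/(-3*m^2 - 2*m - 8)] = (-5*m^2 + 44*m + 28)/(9*m^4 + 12*m^3 + 52*m^2 + 32*m + 64)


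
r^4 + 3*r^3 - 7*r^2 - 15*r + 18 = (r - 2)*(r - 1)*(r + 3)^2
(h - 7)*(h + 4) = h^2 - 3*h - 28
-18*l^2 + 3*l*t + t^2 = (-3*l + t)*(6*l + t)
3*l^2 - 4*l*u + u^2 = (-3*l + u)*(-l + u)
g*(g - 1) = g^2 - g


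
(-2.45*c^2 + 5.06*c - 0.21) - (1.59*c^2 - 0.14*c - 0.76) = -4.04*c^2 + 5.2*c + 0.55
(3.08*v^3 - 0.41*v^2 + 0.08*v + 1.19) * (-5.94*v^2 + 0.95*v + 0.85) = -18.2952*v^5 + 5.3614*v^4 + 1.7533*v^3 - 7.3411*v^2 + 1.1985*v + 1.0115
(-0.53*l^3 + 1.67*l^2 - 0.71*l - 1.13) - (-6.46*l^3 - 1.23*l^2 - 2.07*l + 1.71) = 5.93*l^3 + 2.9*l^2 + 1.36*l - 2.84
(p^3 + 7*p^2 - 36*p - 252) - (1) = p^3 + 7*p^2 - 36*p - 253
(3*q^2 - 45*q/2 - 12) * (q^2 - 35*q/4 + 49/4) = 3*q^4 - 195*q^3/4 + 1773*q^2/8 - 1365*q/8 - 147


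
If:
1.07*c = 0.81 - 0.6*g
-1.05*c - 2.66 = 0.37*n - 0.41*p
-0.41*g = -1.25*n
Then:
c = 0.491857558051188*p - 3.38762214462692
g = 7.39125949125133 - 0.877145978524619*p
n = 2.42433311313044 - 0.287703880956075*p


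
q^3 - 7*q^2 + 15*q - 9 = (q - 3)^2*(q - 1)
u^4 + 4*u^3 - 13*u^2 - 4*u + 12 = (u - 2)*(u - 1)*(u + 1)*(u + 6)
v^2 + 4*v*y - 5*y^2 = (v - y)*(v + 5*y)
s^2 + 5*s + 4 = (s + 1)*(s + 4)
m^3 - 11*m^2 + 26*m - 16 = (m - 8)*(m - 2)*(m - 1)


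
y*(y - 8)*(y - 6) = y^3 - 14*y^2 + 48*y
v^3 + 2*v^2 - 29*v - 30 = (v - 5)*(v + 1)*(v + 6)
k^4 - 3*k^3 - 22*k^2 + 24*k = k*(k - 6)*(k - 1)*(k + 4)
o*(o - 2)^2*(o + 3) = o^4 - o^3 - 8*o^2 + 12*o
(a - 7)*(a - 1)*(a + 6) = a^3 - 2*a^2 - 41*a + 42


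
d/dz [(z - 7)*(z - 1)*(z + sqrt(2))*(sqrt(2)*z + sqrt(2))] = 4*sqrt(2)*z^3 - 21*sqrt(2)*z^2 + 6*z^2 - 28*z - 2*sqrt(2)*z - 2 + 7*sqrt(2)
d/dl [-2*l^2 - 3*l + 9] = -4*l - 3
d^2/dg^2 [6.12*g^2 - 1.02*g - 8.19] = 12.2400000000000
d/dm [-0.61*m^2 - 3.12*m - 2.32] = -1.22*m - 3.12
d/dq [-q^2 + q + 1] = 1 - 2*q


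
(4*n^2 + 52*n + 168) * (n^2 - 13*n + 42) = 4*n^4 - 340*n^2 + 7056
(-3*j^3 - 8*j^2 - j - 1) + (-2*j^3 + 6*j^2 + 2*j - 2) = -5*j^3 - 2*j^2 + j - 3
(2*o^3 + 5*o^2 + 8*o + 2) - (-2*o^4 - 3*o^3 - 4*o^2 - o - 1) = 2*o^4 + 5*o^3 + 9*o^2 + 9*o + 3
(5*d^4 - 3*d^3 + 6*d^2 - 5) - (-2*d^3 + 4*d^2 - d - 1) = 5*d^4 - d^3 + 2*d^2 + d - 4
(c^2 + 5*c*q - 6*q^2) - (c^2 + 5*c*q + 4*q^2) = -10*q^2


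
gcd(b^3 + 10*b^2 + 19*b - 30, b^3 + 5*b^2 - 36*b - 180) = b^2 + 11*b + 30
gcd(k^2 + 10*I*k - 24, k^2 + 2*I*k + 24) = k + 6*I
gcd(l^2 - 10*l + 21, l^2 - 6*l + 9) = l - 3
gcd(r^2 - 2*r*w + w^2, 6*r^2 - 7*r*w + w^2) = r - w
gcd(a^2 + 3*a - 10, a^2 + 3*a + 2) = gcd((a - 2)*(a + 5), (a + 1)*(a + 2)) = 1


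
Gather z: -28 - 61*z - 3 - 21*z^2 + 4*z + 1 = -21*z^2 - 57*z - 30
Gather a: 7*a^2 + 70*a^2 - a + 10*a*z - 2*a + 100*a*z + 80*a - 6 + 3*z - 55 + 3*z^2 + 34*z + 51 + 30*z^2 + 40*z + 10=77*a^2 + a*(110*z + 77) + 33*z^2 + 77*z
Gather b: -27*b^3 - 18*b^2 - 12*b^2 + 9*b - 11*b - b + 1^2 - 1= -27*b^3 - 30*b^2 - 3*b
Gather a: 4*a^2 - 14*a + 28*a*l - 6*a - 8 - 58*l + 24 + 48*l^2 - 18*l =4*a^2 + a*(28*l - 20) + 48*l^2 - 76*l + 16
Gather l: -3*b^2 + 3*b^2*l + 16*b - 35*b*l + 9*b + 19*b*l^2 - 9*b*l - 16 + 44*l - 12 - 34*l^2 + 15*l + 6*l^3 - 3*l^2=-3*b^2 + 25*b + 6*l^3 + l^2*(19*b - 37) + l*(3*b^2 - 44*b + 59) - 28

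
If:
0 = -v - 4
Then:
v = -4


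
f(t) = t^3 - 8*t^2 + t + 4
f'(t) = 3*t^2 - 16*t + 1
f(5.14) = -66.42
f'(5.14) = -1.98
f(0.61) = 1.86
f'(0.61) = -7.64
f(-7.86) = -983.68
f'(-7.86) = 312.10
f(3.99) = -55.85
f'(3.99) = -15.08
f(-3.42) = -132.99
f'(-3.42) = 90.81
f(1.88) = -15.75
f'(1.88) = -18.48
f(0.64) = 1.63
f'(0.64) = -8.01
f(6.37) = -55.77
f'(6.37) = 20.81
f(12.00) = 592.00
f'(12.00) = 241.00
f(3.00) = -38.00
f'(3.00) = -20.00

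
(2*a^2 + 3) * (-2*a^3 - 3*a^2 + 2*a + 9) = -4*a^5 - 6*a^4 - 2*a^3 + 9*a^2 + 6*a + 27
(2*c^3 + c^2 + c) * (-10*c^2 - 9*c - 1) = -20*c^5 - 28*c^4 - 21*c^3 - 10*c^2 - c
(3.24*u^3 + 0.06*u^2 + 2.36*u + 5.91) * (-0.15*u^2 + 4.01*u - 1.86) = -0.486*u^5 + 12.9834*u^4 - 6.1398*u^3 + 8.4655*u^2 + 19.3095*u - 10.9926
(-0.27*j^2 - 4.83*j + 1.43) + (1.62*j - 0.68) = -0.27*j^2 - 3.21*j + 0.75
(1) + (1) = 2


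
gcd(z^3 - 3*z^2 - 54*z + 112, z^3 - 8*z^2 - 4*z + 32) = z^2 - 10*z + 16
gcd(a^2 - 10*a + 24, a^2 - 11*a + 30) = a - 6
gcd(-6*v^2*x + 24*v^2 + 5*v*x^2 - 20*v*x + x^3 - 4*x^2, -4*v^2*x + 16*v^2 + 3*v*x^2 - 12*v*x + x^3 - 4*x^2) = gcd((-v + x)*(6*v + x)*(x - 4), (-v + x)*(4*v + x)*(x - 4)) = -v*x + 4*v + x^2 - 4*x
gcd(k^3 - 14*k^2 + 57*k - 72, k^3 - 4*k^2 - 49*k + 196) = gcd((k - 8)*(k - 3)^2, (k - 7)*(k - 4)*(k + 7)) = 1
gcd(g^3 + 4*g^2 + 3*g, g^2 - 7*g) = g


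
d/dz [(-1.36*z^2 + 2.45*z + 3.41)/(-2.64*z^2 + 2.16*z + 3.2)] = (3.5304*z^2 + 9.3008*z + 0.4744)/(6.9696*z^4 - 11.4048*z^3 - 12.2304*z^2 + 13.824*z + 10.24)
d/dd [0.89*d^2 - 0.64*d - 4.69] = 1.78*d - 0.64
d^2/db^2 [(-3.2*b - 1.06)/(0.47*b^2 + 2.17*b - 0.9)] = (-(0.94*b + 2.17)*(1.88*b + 4.34)*(3.2*b + 1.06) + (9.024*b + 14.8844)*(0.47*b^2 + 2.17*b - 0.9))/(0.47*b^2 + 2.17*b - 0.9)^3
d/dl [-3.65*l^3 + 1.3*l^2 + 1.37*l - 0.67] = -10.95*l^2 + 2.6*l + 1.37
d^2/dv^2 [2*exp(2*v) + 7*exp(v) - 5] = (8*exp(v) + 7)*exp(v)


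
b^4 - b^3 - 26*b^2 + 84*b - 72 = (b - 3)*(b - 2)^2*(b + 6)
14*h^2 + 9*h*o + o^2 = (2*h + o)*(7*h + o)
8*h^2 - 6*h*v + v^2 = (-4*h + v)*(-2*h + v)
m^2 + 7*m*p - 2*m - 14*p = (m - 2)*(m + 7*p)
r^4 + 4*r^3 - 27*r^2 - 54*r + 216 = (r - 3)^2*(r + 4)*(r + 6)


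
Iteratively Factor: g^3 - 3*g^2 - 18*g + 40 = (g - 5)*(g^2 + 2*g - 8) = (g - 5)*(g - 2)*(g + 4)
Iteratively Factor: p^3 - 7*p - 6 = (p - 3)*(p^2 + 3*p + 2) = (p - 3)*(p + 1)*(p + 2)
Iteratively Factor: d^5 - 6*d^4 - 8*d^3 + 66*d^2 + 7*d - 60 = (d + 1)*(d^4 - 7*d^3 - d^2 + 67*d - 60) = (d + 1)*(d + 3)*(d^3 - 10*d^2 + 29*d - 20) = (d - 5)*(d + 1)*(d + 3)*(d^2 - 5*d + 4) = (d - 5)*(d - 4)*(d + 1)*(d + 3)*(d - 1)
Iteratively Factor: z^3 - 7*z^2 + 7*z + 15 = (z + 1)*(z^2 - 8*z + 15) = (z - 5)*(z + 1)*(z - 3)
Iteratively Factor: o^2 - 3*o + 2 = (o - 2)*(o - 1)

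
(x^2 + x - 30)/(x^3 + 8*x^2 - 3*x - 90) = (x - 5)/(x^2 + 2*x - 15)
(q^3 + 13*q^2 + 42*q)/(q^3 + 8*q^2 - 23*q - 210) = q/(q - 5)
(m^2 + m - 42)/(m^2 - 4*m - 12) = (m + 7)/(m + 2)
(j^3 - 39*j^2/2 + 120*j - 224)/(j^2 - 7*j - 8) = (j^2 - 23*j/2 + 28)/(j + 1)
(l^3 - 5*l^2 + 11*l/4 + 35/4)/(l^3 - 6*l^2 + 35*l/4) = (l + 1)/l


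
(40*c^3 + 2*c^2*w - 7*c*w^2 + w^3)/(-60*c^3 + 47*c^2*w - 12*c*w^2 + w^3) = (2*c + w)/(-3*c + w)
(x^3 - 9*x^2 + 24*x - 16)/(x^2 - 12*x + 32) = (x^2 - 5*x + 4)/(x - 8)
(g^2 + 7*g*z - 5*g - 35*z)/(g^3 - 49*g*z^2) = (5 - g)/(g*(-g + 7*z))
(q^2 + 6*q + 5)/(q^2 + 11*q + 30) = (q + 1)/(q + 6)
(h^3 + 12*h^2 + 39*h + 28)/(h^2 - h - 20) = (h^2 + 8*h + 7)/(h - 5)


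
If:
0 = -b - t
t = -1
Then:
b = 1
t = -1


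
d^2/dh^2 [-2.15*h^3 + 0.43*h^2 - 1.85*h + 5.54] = 0.86 - 12.9*h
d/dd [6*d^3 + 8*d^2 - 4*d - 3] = 18*d^2 + 16*d - 4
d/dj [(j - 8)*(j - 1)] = 2*j - 9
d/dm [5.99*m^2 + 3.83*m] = 11.98*m + 3.83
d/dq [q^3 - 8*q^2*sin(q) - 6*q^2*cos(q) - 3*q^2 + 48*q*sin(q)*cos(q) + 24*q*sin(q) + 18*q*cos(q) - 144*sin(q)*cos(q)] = 6*q^2*sin(q) - 8*q^2*cos(q) + 3*q^2 - 34*q*sin(q) + 12*q*cos(q) + 48*q*cos(2*q) - 6*q + 24*sin(q) + 24*sin(2*q) + 18*cos(q) - 144*cos(2*q)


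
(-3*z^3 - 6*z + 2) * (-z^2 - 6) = 3*z^5 + 24*z^3 - 2*z^2 + 36*z - 12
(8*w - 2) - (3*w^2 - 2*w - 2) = -3*w^2 + 10*w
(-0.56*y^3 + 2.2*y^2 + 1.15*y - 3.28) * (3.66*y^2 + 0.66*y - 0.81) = -2.0496*y^5 + 7.6824*y^4 + 6.1146*y^3 - 13.0278*y^2 - 3.0963*y + 2.6568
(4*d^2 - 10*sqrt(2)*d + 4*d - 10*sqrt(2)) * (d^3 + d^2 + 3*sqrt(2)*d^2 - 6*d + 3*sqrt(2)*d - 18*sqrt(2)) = 4*d^5 + 2*sqrt(2)*d^4 + 8*d^4 - 80*d^3 + 4*sqrt(2)*d^3 - 144*d^2 - 10*sqrt(2)*d^2 - 12*sqrt(2)*d + 300*d + 360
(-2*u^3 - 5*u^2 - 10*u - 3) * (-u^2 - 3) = 2*u^5 + 5*u^4 + 16*u^3 + 18*u^2 + 30*u + 9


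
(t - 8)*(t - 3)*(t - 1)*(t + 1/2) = t^4 - 23*t^3/2 + 29*t^2 - 13*t/2 - 12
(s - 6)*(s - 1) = s^2 - 7*s + 6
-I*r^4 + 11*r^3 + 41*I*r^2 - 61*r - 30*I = (r + 2*I)*(r + 3*I)*(r + 5*I)*(-I*r + 1)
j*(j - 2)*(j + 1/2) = j^3 - 3*j^2/2 - j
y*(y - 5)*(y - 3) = y^3 - 8*y^2 + 15*y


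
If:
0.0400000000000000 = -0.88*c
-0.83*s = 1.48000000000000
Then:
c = -0.05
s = -1.78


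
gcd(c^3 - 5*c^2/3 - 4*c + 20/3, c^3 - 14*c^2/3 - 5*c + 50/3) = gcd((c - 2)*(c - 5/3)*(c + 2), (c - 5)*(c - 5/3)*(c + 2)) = c^2 + c/3 - 10/3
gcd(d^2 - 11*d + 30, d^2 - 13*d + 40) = d - 5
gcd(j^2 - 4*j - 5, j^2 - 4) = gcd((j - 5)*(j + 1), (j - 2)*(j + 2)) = 1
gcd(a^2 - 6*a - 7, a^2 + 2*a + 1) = a + 1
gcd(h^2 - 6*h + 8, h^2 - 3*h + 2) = h - 2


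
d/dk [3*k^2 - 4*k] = 6*k - 4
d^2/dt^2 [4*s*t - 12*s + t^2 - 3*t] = 2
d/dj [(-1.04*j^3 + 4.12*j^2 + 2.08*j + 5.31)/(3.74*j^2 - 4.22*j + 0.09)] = (-3.8896*j^4 + 8.7776*j^3 - 25.4464*j^2 - 38.9772*j + 22.5954)/(13.9876*j^4 - 31.5656*j^3 + 18.4816*j^2 - 0.7596*j + 0.0081)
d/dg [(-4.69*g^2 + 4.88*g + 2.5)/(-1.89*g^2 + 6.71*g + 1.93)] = (-22.2467*g^2 - 8.6534*g - 7.3566)/(3.5721*g^4 - 25.3638*g^3 + 37.7287*g^2 + 25.9006*g + 3.7249)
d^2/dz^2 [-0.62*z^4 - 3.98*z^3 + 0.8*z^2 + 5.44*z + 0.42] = -7.44*z^2 - 23.88*z + 1.6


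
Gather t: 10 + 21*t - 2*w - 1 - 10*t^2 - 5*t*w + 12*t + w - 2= -10*t^2 + t*(33 - 5*w) - w + 7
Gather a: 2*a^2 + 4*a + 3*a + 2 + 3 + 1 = 2*a^2 + 7*a + 6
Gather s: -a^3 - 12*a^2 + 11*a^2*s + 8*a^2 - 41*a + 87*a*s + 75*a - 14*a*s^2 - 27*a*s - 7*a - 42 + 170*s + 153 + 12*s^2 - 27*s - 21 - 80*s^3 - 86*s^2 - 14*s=-a^3 - 4*a^2 + 27*a - 80*s^3 + s^2*(-14*a - 74) + s*(11*a^2 + 60*a + 129) + 90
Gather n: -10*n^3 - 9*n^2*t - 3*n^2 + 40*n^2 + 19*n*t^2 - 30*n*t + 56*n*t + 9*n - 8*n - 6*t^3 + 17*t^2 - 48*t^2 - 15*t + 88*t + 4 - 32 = -10*n^3 + n^2*(37 - 9*t) + n*(19*t^2 + 26*t + 1) - 6*t^3 - 31*t^2 + 73*t - 28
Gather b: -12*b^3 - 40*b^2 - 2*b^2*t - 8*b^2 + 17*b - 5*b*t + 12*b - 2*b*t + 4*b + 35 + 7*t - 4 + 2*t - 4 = -12*b^3 + b^2*(-2*t - 48) + b*(33 - 7*t) + 9*t + 27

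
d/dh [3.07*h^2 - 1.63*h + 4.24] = 6.14*h - 1.63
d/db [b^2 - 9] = 2*b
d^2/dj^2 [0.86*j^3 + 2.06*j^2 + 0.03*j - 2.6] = 5.16*j + 4.12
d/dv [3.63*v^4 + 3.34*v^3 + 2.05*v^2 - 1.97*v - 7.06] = 14.52*v^3 + 10.02*v^2 + 4.1*v - 1.97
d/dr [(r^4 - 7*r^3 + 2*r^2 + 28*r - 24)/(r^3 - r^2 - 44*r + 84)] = (r^2 + 14*r + 9)/(r^2 + 14*r + 49)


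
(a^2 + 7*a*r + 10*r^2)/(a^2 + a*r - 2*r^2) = (-a - 5*r)/(-a + r)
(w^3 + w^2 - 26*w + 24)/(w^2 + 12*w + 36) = (w^2 - 5*w + 4)/(w + 6)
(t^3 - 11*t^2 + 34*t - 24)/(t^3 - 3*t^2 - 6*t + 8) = (t - 6)/(t + 2)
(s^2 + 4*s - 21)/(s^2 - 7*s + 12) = (s + 7)/(s - 4)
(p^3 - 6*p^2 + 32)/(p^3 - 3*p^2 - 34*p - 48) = (p^2 - 8*p + 16)/(p^2 - 5*p - 24)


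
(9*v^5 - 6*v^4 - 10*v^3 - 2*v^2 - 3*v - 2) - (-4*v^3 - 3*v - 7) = 9*v^5 - 6*v^4 - 6*v^3 - 2*v^2 + 5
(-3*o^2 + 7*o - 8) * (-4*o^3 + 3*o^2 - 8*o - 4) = 12*o^5 - 37*o^4 + 77*o^3 - 68*o^2 + 36*o + 32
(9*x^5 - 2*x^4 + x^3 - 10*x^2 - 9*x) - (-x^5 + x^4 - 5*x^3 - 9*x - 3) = 10*x^5 - 3*x^4 + 6*x^3 - 10*x^2 + 3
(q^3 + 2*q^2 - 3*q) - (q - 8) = q^3 + 2*q^2 - 4*q + 8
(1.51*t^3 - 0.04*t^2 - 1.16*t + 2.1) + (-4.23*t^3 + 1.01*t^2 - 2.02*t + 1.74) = -2.72*t^3 + 0.97*t^2 - 3.18*t + 3.84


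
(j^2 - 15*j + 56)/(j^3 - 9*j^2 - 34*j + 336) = 1/(j + 6)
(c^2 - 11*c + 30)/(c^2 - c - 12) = (-c^2 + 11*c - 30)/(-c^2 + c + 12)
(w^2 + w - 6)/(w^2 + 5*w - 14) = (w + 3)/(w + 7)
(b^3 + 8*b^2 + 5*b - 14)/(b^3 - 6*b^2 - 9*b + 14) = (b + 7)/(b - 7)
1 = 1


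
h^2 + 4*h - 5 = (h - 1)*(h + 5)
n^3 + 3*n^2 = n^2*(n + 3)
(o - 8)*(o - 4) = o^2 - 12*o + 32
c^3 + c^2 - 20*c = c*(c - 4)*(c + 5)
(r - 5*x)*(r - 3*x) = r^2 - 8*r*x + 15*x^2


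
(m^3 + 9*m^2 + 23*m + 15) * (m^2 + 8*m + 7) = m^5 + 17*m^4 + 102*m^3 + 262*m^2 + 281*m + 105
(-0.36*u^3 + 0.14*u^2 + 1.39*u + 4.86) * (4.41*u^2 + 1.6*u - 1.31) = -1.5876*u^5 + 0.0414000000000001*u^4 + 6.8255*u^3 + 23.4732*u^2 + 5.9551*u - 6.3666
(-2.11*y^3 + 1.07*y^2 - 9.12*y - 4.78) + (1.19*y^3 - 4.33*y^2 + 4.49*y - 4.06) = -0.92*y^3 - 3.26*y^2 - 4.63*y - 8.84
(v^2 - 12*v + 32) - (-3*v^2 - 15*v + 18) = 4*v^2 + 3*v + 14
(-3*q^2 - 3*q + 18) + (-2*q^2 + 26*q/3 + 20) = -5*q^2 + 17*q/3 + 38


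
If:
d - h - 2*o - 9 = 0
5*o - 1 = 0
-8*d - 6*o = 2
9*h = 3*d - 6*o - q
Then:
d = -2/5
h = -49/5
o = 1/5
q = 429/5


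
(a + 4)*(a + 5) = a^2 + 9*a + 20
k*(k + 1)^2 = k^3 + 2*k^2 + k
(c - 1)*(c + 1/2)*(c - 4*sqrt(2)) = c^3 - 4*sqrt(2)*c^2 - c^2/2 - c/2 + 2*sqrt(2)*c + 2*sqrt(2)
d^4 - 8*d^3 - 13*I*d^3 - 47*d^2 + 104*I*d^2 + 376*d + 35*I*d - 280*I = (d - 8)*(d - 7*I)*(d - 5*I)*(d - I)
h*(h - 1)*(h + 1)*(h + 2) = h^4 + 2*h^3 - h^2 - 2*h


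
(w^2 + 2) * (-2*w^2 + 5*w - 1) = -2*w^4 + 5*w^3 - 5*w^2 + 10*w - 2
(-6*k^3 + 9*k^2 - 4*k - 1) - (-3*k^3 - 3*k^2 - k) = -3*k^3 + 12*k^2 - 3*k - 1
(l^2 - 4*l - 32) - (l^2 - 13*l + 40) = 9*l - 72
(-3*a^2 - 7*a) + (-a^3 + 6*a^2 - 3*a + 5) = -a^3 + 3*a^2 - 10*a + 5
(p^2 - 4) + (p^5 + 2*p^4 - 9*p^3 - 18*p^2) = p^5 + 2*p^4 - 9*p^3 - 17*p^2 - 4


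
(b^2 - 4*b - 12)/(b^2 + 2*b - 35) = (b^2 - 4*b - 12)/(b^2 + 2*b - 35)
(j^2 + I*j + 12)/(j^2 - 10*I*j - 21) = (j + 4*I)/(j - 7*I)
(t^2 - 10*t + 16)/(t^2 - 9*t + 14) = (t - 8)/(t - 7)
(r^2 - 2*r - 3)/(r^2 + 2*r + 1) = (r - 3)/(r + 1)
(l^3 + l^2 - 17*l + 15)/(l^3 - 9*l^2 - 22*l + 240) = (l^2 - 4*l + 3)/(l^2 - 14*l + 48)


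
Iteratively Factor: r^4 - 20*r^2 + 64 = (r - 2)*(r^3 + 2*r^2 - 16*r - 32) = (r - 4)*(r - 2)*(r^2 + 6*r + 8) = (r - 4)*(r - 2)*(r + 2)*(r + 4)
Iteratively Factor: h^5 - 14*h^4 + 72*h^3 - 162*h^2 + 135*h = (h - 3)*(h^4 - 11*h^3 + 39*h^2 - 45*h) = (h - 3)^2*(h^3 - 8*h^2 + 15*h) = (h - 5)*(h - 3)^2*(h^2 - 3*h) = h*(h - 5)*(h - 3)^2*(h - 3)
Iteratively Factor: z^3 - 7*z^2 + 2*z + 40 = (z - 4)*(z^2 - 3*z - 10) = (z - 4)*(z + 2)*(z - 5)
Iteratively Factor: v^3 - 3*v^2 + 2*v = (v - 2)*(v^2 - v) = (v - 2)*(v - 1)*(v)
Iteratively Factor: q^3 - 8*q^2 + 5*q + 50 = (q - 5)*(q^2 - 3*q - 10) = (q - 5)*(q + 2)*(q - 5)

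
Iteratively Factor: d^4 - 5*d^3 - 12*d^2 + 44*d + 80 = (d + 2)*(d^3 - 7*d^2 + 2*d + 40) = (d - 4)*(d + 2)*(d^2 - 3*d - 10) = (d - 5)*(d - 4)*(d + 2)*(d + 2)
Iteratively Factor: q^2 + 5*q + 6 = (q + 3)*(q + 2)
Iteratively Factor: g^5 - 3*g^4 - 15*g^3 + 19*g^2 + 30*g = (g + 1)*(g^4 - 4*g^3 - 11*g^2 + 30*g) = (g - 5)*(g + 1)*(g^3 + g^2 - 6*g) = (g - 5)*(g - 2)*(g + 1)*(g^2 + 3*g) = g*(g - 5)*(g - 2)*(g + 1)*(g + 3)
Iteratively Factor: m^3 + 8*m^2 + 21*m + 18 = (m + 2)*(m^2 + 6*m + 9) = (m + 2)*(m + 3)*(m + 3)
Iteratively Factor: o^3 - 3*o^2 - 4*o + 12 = (o - 3)*(o^2 - 4) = (o - 3)*(o + 2)*(o - 2)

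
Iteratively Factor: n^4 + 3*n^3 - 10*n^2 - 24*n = (n + 4)*(n^3 - n^2 - 6*n) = (n + 2)*(n + 4)*(n^2 - 3*n) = n*(n + 2)*(n + 4)*(n - 3)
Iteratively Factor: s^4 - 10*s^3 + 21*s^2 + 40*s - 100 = (s - 2)*(s^3 - 8*s^2 + 5*s + 50) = (s - 5)*(s - 2)*(s^2 - 3*s - 10) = (s - 5)^2*(s - 2)*(s + 2)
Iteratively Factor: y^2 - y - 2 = (y - 2)*(y + 1)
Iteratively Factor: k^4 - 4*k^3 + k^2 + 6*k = (k - 2)*(k^3 - 2*k^2 - 3*k) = (k - 2)*(k + 1)*(k^2 - 3*k) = k*(k - 2)*(k + 1)*(k - 3)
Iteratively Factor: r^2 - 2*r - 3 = (r - 3)*(r + 1)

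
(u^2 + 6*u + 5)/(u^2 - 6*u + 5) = (u^2 + 6*u + 5)/(u^2 - 6*u + 5)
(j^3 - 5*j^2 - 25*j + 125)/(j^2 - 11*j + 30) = (j^2 - 25)/(j - 6)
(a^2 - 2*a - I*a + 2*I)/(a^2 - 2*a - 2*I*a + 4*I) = (a - I)/(a - 2*I)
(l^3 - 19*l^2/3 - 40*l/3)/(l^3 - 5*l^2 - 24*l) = (l + 5/3)/(l + 3)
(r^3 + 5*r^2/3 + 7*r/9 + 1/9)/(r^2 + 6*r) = (9*r^3 + 15*r^2 + 7*r + 1)/(9*r*(r + 6))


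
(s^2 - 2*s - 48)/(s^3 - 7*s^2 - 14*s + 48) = (s + 6)/(s^2 + s - 6)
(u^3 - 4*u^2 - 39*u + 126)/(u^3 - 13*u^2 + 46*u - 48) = (u^2 - u - 42)/(u^2 - 10*u + 16)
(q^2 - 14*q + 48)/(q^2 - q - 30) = (q - 8)/(q + 5)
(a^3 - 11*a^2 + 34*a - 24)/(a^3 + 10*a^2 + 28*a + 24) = (a^3 - 11*a^2 + 34*a - 24)/(a^3 + 10*a^2 + 28*a + 24)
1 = 1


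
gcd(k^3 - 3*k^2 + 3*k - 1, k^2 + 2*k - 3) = k - 1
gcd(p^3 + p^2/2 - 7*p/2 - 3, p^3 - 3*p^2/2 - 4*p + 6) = p - 2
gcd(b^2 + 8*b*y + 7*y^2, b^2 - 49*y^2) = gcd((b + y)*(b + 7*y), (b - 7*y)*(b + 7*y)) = b + 7*y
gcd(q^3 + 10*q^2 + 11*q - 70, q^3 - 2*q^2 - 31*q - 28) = 1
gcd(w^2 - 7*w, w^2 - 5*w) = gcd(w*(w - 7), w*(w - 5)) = w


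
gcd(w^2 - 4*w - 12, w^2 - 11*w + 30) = w - 6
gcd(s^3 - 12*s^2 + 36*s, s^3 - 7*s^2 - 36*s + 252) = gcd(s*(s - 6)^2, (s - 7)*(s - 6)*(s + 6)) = s - 6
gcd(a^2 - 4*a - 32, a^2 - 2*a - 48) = a - 8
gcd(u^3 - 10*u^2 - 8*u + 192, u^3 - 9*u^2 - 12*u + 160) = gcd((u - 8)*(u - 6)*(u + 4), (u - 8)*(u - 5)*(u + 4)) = u^2 - 4*u - 32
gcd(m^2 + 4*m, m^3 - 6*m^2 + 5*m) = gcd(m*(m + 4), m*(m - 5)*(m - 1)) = m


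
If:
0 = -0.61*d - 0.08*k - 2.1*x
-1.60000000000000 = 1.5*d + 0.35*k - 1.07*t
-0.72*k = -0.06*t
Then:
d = -3.38924136505188*x - 0.0165398183204331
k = 0.126116114693303 - 0.407034591479409*x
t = 1.51339337631963 - 4.88441509775291*x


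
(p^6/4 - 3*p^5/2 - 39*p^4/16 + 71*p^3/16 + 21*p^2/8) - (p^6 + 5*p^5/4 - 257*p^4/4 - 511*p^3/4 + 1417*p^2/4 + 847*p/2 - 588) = -3*p^6/4 - 11*p^5/4 + 989*p^4/16 + 2115*p^3/16 - 2813*p^2/8 - 847*p/2 + 588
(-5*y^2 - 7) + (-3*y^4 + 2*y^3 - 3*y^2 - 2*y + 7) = -3*y^4 + 2*y^3 - 8*y^2 - 2*y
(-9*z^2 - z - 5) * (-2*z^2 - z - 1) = 18*z^4 + 11*z^3 + 20*z^2 + 6*z + 5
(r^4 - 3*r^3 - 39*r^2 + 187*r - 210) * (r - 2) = r^5 - 5*r^4 - 33*r^3 + 265*r^2 - 584*r + 420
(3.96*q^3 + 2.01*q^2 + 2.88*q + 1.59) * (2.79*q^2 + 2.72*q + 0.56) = 11.0484*q^5 + 16.3791*q^4 + 15.72*q^3 + 13.3953*q^2 + 5.9376*q + 0.8904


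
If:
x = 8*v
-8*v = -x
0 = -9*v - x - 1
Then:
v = -1/17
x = -8/17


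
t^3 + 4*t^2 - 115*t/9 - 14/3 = (t - 7/3)*(t + 1/3)*(t + 6)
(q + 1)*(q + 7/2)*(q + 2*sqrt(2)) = q^3 + 2*sqrt(2)*q^2 + 9*q^2/2 + 7*q/2 + 9*sqrt(2)*q + 7*sqrt(2)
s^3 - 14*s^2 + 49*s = s*(s - 7)^2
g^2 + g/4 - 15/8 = (g - 5/4)*(g + 3/2)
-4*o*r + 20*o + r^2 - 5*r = (-4*o + r)*(r - 5)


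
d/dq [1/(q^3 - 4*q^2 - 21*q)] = (-3*q^2 + 8*q + 21)/(q^2*(-q^2 + 4*q + 21)^2)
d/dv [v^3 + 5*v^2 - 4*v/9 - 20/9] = 3*v^2 + 10*v - 4/9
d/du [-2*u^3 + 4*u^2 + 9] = 2*u*(4 - 3*u)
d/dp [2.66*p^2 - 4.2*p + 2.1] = 5.32*p - 4.2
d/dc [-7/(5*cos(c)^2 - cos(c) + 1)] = 7*(1 - 10*cos(c))*sin(c)/(5*sin(c)^2 + cos(c) - 6)^2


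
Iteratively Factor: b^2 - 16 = (b - 4)*(b + 4)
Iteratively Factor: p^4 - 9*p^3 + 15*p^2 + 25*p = (p - 5)*(p^3 - 4*p^2 - 5*p) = (p - 5)^2*(p^2 + p) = (p - 5)^2*(p + 1)*(p)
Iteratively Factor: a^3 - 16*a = (a)*(a^2 - 16) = a*(a + 4)*(a - 4)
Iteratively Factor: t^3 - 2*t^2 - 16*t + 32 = (t - 2)*(t^2 - 16) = (t - 2)*(t + 4)*(t - 4)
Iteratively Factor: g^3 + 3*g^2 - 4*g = (g)*(g^2 + 3*g - 4) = g*(g - 1)*(g + 4)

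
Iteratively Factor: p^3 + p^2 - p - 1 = (p + 1)*(p^2 - 1) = (p - 1)*(p + 1)*(p + 1)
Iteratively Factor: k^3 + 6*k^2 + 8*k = (k + 4)*(k^2 + 2*k) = (k + 2)*(k + 4)*(k)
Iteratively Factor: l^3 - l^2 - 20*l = (l - 5)*(l^2 + 4*l) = l*(l - 5)*(l + 4)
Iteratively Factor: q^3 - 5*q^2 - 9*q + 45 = (q - 3)*(q^2 - 2*q - 15) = (q - 3)*(q + 3)*(q - 5)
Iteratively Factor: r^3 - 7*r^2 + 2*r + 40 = (r + 2)*(r^2 - 9*r + 20) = (r - 4)*(r + 2)*(r - 5)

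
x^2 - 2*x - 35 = (x - 7)*(x + 5)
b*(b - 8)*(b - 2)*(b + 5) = b^4 - 5*b^3 - 34*b^2 + 80*b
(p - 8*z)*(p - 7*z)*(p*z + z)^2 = p^4*z^2 - 15*p^3*z^3 + 2*p^3*z^2 + 56*p^2*z^4 - 30*p^2*z^3 + p^2*z^2 + 112*p*z^4 - 15*p*z^3 + 56*z^4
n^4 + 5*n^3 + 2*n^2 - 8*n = n*(n - 1)*(n + 2)*(n + 4)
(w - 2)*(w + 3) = w^2 + w - 6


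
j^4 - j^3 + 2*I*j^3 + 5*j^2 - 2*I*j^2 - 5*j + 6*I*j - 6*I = (j - 1)*(j - 2*I)*(j + I)*(j + 3*I)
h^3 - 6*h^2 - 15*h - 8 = (h - 8)*(h + 1)^2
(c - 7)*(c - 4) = c^2 - 11*c + 28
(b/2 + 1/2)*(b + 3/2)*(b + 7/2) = b^3/2 + 3*b^2 + 41*b/8 + 21/8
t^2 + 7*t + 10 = (t + 2)*(t + 5)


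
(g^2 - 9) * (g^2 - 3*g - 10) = g^4 - 3*g^3 - 19*g^2 + 27*g + 90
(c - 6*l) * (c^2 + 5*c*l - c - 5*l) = c^3 - c^2*l - c^2 - 30*c*l^2 + c*l + 30*l^2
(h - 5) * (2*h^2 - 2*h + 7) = 2*h^3 - 12*h^2 + 17*h - 35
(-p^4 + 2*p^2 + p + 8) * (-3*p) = 3*p^5 - 6*p^3 - 3*p^2 - 24*p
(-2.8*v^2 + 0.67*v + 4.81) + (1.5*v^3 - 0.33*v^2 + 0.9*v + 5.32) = 1.5*v^3 - 3.13*v^2 + 1.57*v + 10.13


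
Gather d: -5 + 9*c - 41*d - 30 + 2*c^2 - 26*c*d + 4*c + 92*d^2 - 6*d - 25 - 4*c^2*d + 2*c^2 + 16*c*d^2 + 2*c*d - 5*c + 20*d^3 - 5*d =4*c^2 + 8*c + 20*d^3 + d^2*(16*c + 92) + d*(-4*c^2 - 24*c - 52) - 60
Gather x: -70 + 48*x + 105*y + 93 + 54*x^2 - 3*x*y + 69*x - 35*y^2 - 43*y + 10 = 54*x^2 + x*(117 - 3*y) - 35*y^2 + 62*y + 33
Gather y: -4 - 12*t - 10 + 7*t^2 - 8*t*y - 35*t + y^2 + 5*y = 7*t^2 - 47*t + y^2 + y*(5 - 8*t) - 14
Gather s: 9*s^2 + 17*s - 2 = 9*s^2 + 17*s - 2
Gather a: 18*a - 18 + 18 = 18*a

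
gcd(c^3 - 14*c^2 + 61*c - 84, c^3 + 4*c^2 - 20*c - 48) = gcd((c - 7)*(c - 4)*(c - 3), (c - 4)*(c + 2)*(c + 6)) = c - 4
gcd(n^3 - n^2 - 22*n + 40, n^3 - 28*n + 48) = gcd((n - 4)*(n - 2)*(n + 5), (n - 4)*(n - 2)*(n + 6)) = n^2 - 6*n + 8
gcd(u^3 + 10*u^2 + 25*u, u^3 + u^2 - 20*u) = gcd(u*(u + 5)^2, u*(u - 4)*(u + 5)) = u^2 + 5*u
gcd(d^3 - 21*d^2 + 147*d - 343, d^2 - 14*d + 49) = d^2 - 14*d + 49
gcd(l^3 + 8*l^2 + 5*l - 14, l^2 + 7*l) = l + 7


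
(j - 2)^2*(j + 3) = j^3 - j^2 - 8*j + 12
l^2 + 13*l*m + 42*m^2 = (l + 6*m)*(l + 7*m)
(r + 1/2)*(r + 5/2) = r^2 + 3*r + 5/4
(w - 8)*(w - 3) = w^2 - 11*w + 24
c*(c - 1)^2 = c^3 - 2*c^2 + c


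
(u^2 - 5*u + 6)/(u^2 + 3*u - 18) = (u - 2)/(u + 6)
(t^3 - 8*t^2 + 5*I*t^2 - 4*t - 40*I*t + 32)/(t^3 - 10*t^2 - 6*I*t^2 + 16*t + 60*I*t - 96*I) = (t^2 + 5*I*t - 4)/(t^2 + t*(-2 - 6*I) + 12*I)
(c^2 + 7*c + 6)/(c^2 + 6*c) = (c + 1)/c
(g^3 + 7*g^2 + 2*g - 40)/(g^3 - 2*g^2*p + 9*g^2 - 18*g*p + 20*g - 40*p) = (2 - g)/(-g + 2*p)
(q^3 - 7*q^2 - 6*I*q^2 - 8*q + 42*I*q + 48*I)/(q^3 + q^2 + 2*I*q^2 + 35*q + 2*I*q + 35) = (q^2 + q*(-8 - 6*I) + 48*I)/(q^2 + 2*I*q + 35)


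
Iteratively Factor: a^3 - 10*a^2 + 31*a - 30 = (a - 2)*(a^2 - 8*a + 15) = (a - 3)*(a - 2)*(a - 5)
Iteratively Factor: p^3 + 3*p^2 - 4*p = (p - 1)*(p^2 + 4*p) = (p - 1)*(p + 4)*(p)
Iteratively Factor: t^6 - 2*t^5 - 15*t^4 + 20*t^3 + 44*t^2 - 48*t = (t)*(t^5 - 2*t^4 - 15*t^3 + 20*t^2 + 44*t - 48) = t*(t - 4)*(t^4 + 2*t^3 - 7*t^2 - 8*t + 12) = t*(t - 4)*(t + 3)*(t^3 - t^2 - 4*t + 4) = t*(t - 4)*(t - 1)*(t + 3)*(t^2 - 4) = t*(t - 4)*(t - 1)*(t + 2)*(t + 3)*(t - 2)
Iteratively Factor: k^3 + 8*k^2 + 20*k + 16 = (k + 2)*(k^2 + 6*k + 8) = (k + 2)^2*(k + 4)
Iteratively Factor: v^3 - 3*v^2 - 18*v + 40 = (v - 5)*(v^2 + 2*v - 8) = (v - 5)*(v - 2)*(v + 4)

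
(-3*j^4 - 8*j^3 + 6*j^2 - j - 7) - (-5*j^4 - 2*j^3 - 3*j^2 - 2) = 2*j^4 - 6*j^3 + 9*j^2 - j - 5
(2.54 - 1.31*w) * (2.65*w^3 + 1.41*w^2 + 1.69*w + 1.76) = -3.4715*w^4 + 4.8839*w^3 + 1.3675*w^2 + 1.987*w + 4.4704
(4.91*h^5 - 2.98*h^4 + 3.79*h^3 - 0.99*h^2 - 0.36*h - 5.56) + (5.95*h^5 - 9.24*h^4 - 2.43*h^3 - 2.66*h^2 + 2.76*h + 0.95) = 10.86*h^5 - 12.22*h^4 + 1.36*h^3 - 3.65*h^2 + 2.4*h - 4.61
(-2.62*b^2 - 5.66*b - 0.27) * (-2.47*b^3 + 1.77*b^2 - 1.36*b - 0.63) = 6.4714*b^5 + 9.3428*b^4 - 5.7881*b^3 + 8.8703*b^2 + 3.933*b + 0.1701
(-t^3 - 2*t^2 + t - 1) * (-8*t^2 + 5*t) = 8*t^5 + 11*t^4 - 18*t^3 + 13*t^2 - 5*t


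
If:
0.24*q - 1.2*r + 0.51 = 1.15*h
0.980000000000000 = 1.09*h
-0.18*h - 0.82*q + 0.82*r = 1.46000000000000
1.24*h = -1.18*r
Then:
No Solution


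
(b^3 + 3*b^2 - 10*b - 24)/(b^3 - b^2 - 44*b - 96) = (b^2 - b - 6)/(b^2 - 5*b - 24)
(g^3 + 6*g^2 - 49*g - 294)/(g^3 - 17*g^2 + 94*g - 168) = (g^2 + 13*g + 42)/(g^2 - 10*g + 24)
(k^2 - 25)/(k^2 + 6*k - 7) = (k^2 - 25)/(k^2 + 6*k - 7)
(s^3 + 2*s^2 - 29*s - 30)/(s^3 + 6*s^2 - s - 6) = (s - 5)/(s - 1)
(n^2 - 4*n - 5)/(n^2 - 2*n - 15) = (n + 1)/(n + 3)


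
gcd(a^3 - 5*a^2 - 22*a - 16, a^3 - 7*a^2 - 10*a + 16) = a^2 - 6*a - 16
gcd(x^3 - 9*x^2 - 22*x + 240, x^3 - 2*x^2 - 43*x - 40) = x^2 - 3*x - 40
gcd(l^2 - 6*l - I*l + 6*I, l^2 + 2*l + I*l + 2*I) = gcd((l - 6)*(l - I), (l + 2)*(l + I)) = 1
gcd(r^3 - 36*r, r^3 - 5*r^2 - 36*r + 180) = r^2 - 36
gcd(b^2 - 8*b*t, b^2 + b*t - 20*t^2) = 1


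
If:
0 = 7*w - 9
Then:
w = 9/7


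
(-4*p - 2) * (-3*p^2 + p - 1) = 12*p^3 + 2*p^2 + 2*p + 2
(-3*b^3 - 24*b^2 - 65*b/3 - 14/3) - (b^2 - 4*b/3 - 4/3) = -3*b^3 - 25*b^2 - 61*b/3 - 10/3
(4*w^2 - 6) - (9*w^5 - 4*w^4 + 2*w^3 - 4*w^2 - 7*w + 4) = -9*w^5 + 4*w^4 - 2*w^3 + 8*w^2 + 7*w - 10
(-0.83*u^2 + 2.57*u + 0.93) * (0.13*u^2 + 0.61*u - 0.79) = -0.1079*u^4 - 0.1722*u^3 + 2.3443*u^2 - 1.463*u - 0.7347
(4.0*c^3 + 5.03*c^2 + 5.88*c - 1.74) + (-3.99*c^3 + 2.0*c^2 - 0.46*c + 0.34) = 0.00999999999999979*c^3 + 7.03*c^2 + 5.42*c - 1.4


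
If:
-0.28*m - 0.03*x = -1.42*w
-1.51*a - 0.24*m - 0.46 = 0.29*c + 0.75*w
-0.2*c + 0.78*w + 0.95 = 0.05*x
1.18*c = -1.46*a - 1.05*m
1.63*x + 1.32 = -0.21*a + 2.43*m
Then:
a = 0.08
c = 3.05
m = -3.54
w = -0.83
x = -6.10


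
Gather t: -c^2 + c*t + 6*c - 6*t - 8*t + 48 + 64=-c^2 + 6*c + t*(c - 14) + 112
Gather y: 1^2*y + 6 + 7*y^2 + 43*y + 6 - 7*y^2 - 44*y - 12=0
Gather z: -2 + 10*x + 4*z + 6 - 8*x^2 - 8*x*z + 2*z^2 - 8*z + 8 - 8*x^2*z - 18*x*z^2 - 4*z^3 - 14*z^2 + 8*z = -8*x^2 + 10*x - 4*z^3 + z^2*(-18*x - 12) + z*(-8*x^2 - 8*x + 4) + 12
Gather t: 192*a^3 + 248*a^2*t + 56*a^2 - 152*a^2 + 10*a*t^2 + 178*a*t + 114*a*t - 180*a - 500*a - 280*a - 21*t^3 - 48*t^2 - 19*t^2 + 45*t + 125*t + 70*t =192*a^3 - 96*a^2 - 960*a - 21*t^3 + t^2*(10*a - 67) + t*(248*a^2 + 292*a + 240)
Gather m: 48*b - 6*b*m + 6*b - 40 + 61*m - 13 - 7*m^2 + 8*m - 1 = 54*b - 7*m^2 + m*(69 - 6*b) - 54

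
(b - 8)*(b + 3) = b^2 - 5*b - 24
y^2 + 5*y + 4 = (y + 1)*(y + 4)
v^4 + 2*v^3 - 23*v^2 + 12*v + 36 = (v - 3)*(v - 2)*(v + 1)*(v + 6)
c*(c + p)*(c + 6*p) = c^3 + 7*c^2*p + 6*c*p^2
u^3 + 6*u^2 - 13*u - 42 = (u - 3)*(u + 2)*(u + 7)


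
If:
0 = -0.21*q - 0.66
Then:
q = -3.14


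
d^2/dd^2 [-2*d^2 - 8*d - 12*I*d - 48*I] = -4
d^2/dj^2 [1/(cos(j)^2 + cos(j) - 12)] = (-4*sin(j)^4 + 51*sin(j)^2 - 33*cos(j)/4 - 3*cos(3*j)/4 - 21)/((cos(j) - 3)^3*(cos(j) + 4)^3)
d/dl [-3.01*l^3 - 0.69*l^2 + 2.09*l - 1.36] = -9.03*l^2 - 1.38*l + 2.09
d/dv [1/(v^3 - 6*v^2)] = 3*(4 - v)/(v^3*(v - 6)^2)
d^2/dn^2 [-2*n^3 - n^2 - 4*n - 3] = -12*n - 2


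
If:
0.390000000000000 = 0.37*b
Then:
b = 1.05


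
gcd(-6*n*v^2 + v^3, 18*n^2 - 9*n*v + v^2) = -6*n + v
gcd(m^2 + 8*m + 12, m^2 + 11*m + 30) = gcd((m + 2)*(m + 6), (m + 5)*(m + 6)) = m + 6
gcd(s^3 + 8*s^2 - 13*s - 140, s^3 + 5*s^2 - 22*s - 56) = s^2 + 3*s - 28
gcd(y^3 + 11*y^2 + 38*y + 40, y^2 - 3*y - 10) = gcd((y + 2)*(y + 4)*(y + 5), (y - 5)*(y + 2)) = y + 2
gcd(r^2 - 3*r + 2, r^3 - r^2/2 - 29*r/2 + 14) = r - 1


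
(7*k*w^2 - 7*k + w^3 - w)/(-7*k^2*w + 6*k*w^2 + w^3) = (w^2 - 1)/(w*(-k + w))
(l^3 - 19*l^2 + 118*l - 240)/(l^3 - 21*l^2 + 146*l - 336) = (l - 5)/(l - 7)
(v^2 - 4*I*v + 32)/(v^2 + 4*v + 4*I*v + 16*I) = (v - 8*I)/(v + 4)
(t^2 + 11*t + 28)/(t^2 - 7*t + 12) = (t^2 + 11*t + 28)/(t^2 - 7*t + 12)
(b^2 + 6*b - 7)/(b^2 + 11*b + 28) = (b - 1)/(b + 4)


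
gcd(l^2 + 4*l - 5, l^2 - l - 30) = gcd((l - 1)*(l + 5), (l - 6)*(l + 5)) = l + 5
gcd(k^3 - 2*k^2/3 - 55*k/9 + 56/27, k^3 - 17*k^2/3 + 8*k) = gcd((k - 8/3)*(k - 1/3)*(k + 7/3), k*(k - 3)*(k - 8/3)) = k - 8/3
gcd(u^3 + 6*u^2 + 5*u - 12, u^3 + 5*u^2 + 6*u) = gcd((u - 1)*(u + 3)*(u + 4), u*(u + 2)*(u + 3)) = u + 3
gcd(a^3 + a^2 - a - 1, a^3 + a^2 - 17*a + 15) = a - 1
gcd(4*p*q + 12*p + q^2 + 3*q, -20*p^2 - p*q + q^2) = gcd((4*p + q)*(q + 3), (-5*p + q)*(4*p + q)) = 4*p + q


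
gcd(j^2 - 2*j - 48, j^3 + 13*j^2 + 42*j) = j + 6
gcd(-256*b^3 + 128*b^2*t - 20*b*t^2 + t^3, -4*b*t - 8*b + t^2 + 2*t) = -4*b + t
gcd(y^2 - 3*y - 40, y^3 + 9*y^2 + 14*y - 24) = 1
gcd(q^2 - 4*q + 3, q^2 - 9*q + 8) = q - 1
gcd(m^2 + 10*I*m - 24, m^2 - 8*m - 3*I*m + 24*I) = 1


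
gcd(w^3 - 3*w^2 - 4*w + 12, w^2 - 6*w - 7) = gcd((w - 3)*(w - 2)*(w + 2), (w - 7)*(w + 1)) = 1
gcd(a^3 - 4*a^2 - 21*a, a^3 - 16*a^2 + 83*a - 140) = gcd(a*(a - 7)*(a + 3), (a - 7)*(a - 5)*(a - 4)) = a - 7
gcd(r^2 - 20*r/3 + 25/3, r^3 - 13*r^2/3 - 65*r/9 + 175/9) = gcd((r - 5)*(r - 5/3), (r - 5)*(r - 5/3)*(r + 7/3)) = r^2 - 20*r/3 + 25/3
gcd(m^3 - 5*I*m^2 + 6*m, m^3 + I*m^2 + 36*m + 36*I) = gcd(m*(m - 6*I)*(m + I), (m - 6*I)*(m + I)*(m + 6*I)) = m^2 - 5*I*m + 6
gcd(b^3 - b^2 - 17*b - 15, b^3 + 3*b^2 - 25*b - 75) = b^2 - 2*b - 15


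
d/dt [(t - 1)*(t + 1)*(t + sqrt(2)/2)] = 3*t^2 + sqrt(2)*t - 1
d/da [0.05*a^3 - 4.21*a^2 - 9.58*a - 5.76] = 0.15*a^2 - 8.42*a - 9.58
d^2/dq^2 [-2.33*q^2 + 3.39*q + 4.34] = -4.66000000000000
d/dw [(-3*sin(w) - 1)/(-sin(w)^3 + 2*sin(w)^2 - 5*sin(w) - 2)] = (-6*sin(w)^3 + 3*sin(w)^2 + 4*sin(w) + 1)*cos(w)/(sin(w)^3 - 2*sin(w)^2 + 5*sin(w) + 2)^2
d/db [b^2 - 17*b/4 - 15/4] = 2*b - 17/4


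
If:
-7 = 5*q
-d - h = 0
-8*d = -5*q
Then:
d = -7/8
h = 7/8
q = -7/5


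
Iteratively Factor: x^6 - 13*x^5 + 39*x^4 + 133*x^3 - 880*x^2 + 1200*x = (x)*(x^5 - 13*x^4 + 39*x^3 + 133*x^2 - 880*x + 1200) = x*(x + 4)*(x^4 - 17*x^3 + 107*x^2 - 295*x + 300) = x*(x - 4)*(x + 4)*(x^3 - 13*x^2 + 55*x - 75) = x*(x - 5)*(x - 4)*(x + 4)*(x^2 - 8*x + 15) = x*(x - 5)*(x - 4)*(x - 3)*(x + 4)*(x - 5)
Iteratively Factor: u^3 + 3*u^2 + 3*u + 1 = (u + 1)*(u^2 + 2*u + 1) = (u + 1)^2*(u + 1)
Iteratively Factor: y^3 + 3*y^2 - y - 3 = (y + 3)*(y^2 - 1) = (y + 1)*(y + 3)*(y - 1)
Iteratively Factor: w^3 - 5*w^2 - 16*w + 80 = (w + 4)*(w^2 - 9*w + 20) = (w - 4)*(w + 4)*(w - 5)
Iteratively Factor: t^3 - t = (t)*(t^2 - 1) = t*(t + 1)*(t - 1)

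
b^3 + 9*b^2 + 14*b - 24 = (b - 1)*(b + 4)*(b + 6)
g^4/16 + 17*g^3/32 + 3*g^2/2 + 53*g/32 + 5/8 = (g/4 + 1/4)*(g/4 + 1)*(g + 1)*(g + 5/2)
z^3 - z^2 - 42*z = z*(z - 7)*(z + 6)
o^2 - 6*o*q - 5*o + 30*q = (o - 5)*(o - 6*q)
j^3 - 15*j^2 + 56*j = j*(j - 8)*(j - 7)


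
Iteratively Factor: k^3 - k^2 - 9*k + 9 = (k - 1)*(k^2 - 9) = (k - 3)*(k - 1)*(k + 3)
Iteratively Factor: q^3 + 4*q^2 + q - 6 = (q + 3)*(q^2 + q - 2) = (q - 1)*(q + 3)*(q + 2)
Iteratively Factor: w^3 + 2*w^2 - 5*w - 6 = (w + 1)*(w^2 + w - 6) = (w - 2)*(w + 1)*(w + 3)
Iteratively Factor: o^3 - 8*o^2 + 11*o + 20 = (o - 5)*(o^2 - 3*o - 4) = (o - 5)*(o + 1)*(o - 4)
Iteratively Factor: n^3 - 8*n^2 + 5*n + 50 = (n + 2)*(n^2 - 10*n + 25) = (n - 5)*(n + 2)*(n - 5)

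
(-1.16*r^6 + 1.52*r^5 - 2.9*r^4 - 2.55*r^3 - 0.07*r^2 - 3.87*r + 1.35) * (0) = 0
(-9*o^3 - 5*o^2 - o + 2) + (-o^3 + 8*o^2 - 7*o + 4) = -10*o^3 + 3*o^2 - 8*o + 6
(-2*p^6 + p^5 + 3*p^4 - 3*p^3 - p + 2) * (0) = 0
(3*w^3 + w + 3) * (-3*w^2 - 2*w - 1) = -9*w^5 - 6*w^4 - 6*w^3 - 11*w^2 - 7*w - 3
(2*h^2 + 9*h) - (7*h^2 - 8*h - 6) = -5*h^2 + 17*h + 6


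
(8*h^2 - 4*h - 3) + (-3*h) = 8*h^2 - 7*h - 3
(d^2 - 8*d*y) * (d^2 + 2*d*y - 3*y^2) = d^4 - 6*d^3*y - 19*d^2*y^2 + 24*d*y^3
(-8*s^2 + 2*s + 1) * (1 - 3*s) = 24*s^3 - 14*s^2 - s + 1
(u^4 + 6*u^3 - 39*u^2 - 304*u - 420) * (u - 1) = u^5 + 5*u^4 - 45*u^3 - 265*u^2 - 116*u + 420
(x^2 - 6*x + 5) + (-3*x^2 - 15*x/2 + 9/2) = -2*x^2 - 27*x/2 + 19/2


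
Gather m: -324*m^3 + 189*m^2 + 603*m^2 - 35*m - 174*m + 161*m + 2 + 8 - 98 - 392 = -324*m^3 + 792*m^2 - 48*m - 480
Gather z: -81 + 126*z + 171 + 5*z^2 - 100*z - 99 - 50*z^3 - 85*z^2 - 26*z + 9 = -50*z^3 - 80*z^2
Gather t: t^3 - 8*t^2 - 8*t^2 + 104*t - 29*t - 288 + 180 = t^3 - 16*t^2 + 75*t - 108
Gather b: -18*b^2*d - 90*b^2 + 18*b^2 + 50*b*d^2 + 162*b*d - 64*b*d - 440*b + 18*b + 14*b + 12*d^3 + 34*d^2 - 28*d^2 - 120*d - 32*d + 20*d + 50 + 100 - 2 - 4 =b^2*(-18*d - 72) + b*(50*d^2 + 98*d - 408) + 12*d^3 + 6*d^2 - 132*d + 144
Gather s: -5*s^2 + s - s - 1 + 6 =5 - 5*s^2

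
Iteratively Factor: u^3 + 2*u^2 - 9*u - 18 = (u + 2)*(u^2 - 9) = (u - 3)*(u + 2)*(u + 3)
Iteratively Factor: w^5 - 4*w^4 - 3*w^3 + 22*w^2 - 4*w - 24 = (w - 2)*(w^4 - 2*w^3 - 7*w^2 + 8*w + 12) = (w - 3)*(w - 2)*(w^3 + w^2 - 4*w - 4) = (w - 3)*(w - 2)^2*(w^2 + 3*w + 2) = (w - 3)*(w - 2)^2*(w + 1)*(w + 2)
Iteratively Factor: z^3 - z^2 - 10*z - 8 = (z + 2)*(z^2 - 3*z - 4) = (z - 4)*(z + 2)*(z + 1)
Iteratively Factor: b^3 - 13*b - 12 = (b + 1)*(b^2 - b - 12) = (b + 1)*(b + 3)*(b - 4)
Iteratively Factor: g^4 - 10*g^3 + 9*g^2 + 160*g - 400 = (g + 4)*(g^3 - 14*g^2 + 65*g - 100) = (g - 5)*(g + 4)*(g^2 - 9*g + 20) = (g - 5)^2*(g + 4)*(g - 4)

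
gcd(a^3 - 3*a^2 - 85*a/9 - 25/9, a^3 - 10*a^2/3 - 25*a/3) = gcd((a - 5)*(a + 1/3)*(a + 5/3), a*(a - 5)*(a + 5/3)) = a^2 - 10*a/3 - 25/3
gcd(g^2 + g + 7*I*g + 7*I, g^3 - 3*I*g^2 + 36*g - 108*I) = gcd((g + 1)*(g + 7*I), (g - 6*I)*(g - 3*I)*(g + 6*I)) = 1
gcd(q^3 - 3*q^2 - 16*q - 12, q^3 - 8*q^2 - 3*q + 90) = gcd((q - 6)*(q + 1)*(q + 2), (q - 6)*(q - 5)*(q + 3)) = q - 6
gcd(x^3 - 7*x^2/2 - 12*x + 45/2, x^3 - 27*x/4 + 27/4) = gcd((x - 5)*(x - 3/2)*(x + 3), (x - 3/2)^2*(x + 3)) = x^2 + 3*x/2 - 9/2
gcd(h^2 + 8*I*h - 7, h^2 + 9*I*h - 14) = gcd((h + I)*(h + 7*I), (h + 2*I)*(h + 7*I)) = h + 7*I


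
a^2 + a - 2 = (a - 1)*(a + 2)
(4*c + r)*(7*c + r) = 28*c^2 + 11*c*r + r^2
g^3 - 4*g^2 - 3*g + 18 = (g - 3)^2*(g + 2)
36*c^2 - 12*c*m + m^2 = (-6*c + m)^2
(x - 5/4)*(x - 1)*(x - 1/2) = x^3 - 11*x^2/4 + 19*x/8 - 5/8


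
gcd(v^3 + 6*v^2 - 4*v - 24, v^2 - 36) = v + 6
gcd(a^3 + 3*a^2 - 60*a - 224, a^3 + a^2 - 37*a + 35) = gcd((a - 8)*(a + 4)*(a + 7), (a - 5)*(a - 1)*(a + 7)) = a + 7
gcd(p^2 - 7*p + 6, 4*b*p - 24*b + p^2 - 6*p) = p - 6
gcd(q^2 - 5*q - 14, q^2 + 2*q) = q + 2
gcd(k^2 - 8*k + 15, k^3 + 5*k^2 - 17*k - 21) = k - 3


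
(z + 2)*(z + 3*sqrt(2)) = z^2 + 2*z + 3*sqrt(2)*z + 6*sqrt(2)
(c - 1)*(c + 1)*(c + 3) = c^3 + 3*c^2 - c - 3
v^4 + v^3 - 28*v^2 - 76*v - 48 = (v - 6)*(v + 1)*(v + 2)*(v + 4)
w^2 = w^2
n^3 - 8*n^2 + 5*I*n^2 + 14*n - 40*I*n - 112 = (n - 8)*(n - 2*I)*(n + 7*I)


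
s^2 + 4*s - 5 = (s - 1)*(s + 5)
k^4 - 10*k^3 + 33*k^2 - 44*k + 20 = (k - 5)*(k - 2)^2*(k - 1)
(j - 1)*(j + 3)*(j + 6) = j^3 + 8*j^2 + 9*j - 18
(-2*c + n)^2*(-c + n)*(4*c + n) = -16*c^4 + 28*c^3*n - 12*c^2*n^2 - c*n^3 + n^4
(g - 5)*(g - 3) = g^2 - 8*g + 15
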